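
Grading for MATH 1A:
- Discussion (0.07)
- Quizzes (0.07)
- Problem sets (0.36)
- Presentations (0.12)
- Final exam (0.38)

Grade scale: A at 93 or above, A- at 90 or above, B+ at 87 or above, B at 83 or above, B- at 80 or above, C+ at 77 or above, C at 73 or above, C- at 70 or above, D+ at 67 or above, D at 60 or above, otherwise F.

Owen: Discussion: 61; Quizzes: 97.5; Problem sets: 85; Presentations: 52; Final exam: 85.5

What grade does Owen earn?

Weighted total:
  Discussion 61 × 0.07 = 4.27
  Quizzes 97.5 × 0.07 = 6.825
  Problem sets 85 × 0.36 = 30.6
  Presentations 52 × 0.12 = 6.24
  Final exam 85.5 × 0.38 = 32.49
Sum = 80.425
80.425 is ≥ 80 and < 83 → B-

B-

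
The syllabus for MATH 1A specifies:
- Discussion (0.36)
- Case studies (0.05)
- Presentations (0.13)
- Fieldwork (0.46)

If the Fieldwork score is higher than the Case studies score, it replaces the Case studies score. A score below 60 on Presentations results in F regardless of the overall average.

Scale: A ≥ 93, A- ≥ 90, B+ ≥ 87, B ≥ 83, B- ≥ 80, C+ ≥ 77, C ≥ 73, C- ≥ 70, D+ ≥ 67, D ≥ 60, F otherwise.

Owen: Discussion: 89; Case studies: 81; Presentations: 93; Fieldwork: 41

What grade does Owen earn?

D+

Fieldwork (41) ≤ Case studies (81), so Case studies stays at 81.
Presentations score 93 ≥ 60: minimum met.
Weighted total:
  Discussion 89 × 0.36 = 32.04
  Case studies 81 × 0.05 = 4.05
  Presentations 93 × 0.13 = 12.09
  Fieldwork 41 × 0.46 = 18.86
Sum = 67.04
67.04 is ≥ 67 and < 70 → D+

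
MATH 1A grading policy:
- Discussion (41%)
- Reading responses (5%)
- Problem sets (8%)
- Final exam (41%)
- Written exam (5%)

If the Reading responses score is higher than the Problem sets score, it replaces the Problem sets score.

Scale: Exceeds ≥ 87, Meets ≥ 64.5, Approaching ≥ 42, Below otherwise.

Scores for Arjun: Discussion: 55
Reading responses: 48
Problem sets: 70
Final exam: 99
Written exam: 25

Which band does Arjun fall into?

Meets

Reading responses (48) ≤ Problem sets (70), so Problem sets stays at 70.
Weighted total:
  Discussion 55 × 0.41 = 22.55
  Reading responses 48 × 0.05 = 2.4
  Problem sets 70 × 0.08 = 5.6
  Final exam 99 × 0.41 = 40.59
  Written exam 25 × 0.05 = 1.25
Sum = 72.39
72.39 is ≥ 64.5 and < 87 → Meets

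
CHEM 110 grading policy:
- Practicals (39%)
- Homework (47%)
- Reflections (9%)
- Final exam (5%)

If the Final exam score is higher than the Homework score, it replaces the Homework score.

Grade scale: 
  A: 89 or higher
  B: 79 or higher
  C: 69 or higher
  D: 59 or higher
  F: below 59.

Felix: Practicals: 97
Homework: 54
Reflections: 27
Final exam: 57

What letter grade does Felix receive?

Final exam (57) > Homework (54), so Homework counts as 57.
Weighted total:
  Practicals 97 × 0.39 = 37.83
  Homework 57 × 0.47 = 26.79
  Reflections 27 × 0.09 = 2.43
  Final exam 57 × 0.05 = 2.85
Sum = 69.9
69.9 is ≥ 69 and < 79 → C

C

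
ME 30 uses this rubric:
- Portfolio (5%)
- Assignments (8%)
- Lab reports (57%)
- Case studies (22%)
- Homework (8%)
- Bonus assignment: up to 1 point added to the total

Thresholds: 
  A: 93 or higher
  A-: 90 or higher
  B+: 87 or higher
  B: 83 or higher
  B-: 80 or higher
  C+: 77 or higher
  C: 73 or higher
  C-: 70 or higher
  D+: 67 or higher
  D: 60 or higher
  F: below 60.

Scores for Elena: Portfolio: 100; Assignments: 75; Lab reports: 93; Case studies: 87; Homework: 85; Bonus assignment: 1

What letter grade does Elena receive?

Weighted total:
  Portfolio 100 × 0.05 = 5
  Assignments 75 × 0.08 = 6
  Lab reports 93 × 0.57 = 53.01
  Case studies 87 × 0.22 = 19.14
  Homework 85 × 0.08 = 6.8
Sum = 89.95
Bonus assignment: 89.95 + 1 = 90.95
90.95 is ≥ 90 and < 93 → A-

A-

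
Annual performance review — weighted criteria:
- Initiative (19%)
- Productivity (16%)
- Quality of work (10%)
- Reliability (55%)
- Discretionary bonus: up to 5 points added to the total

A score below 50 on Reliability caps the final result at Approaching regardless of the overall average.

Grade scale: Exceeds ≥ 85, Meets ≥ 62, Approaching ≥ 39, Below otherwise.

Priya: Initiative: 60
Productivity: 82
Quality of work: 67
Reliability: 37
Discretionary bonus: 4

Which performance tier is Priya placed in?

Approaching

Reliability score 37 < 50: minimum not met.
Weighted total:
  Initiative 60 × 0.19 = 11.4
  Productivity 82 × 0.16 = 13.12
  Quality of work 67 × 0.1 = 6.7
  Reliability 37 × 0.55 = 20.35
Sum = 51.57
Discretionary bonus: 51.57 + 4 = 55.57
55.57 would be Approaching; cap at Approaching applies → Approaching.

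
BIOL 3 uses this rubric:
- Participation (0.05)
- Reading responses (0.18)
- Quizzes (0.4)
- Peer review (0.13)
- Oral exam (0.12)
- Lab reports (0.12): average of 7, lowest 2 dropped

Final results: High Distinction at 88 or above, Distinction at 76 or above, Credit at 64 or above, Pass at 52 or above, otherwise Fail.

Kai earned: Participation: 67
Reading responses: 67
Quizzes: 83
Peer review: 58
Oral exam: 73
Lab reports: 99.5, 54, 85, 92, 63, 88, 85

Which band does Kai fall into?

Credit

Lab reports: drop 54, 63 → average of remaining 5 = 449.5/5 = 89.9
Weighted total:
  Participation 67 × 0.05 = 3.35
  Reading responses 67 × 0.18 = 12.06
  Quizzes 83 × 0.4 = 33.2
  Peer review 58 × 0.13 = 7.54
  Oral exam 73 × 0.12 = 8.76
  Lab reports 89.9 × 0.12 = 10.788
Sum = 75.698
75.698 is ≥ 64 and < 76 → Credit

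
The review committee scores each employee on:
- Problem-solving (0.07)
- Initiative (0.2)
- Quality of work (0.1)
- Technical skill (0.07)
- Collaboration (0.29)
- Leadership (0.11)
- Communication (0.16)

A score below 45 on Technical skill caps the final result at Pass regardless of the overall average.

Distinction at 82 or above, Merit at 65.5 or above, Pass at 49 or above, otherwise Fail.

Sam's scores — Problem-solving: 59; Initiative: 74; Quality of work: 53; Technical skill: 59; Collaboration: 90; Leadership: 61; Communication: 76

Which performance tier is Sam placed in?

Technical skill score 59 ≥ 45: minimum met.
Weighted total:
  Problem-solving 59 × 0.07 = 4.13
  Initiative 74 × 0.2 = 14.8
  Quality of work 53 × 0.1 = 5.3
  Technical skill 59 × 0.07 = 4.13
  Collaboration 90 × 0.29 = 26.1
  Leadership 61 × 0.11 = 6.71
  Communication 76 × 0.16 = 12.16
Sum = 73.33
73.33 is ≥ 65.5 and < 82 → Merit

Merit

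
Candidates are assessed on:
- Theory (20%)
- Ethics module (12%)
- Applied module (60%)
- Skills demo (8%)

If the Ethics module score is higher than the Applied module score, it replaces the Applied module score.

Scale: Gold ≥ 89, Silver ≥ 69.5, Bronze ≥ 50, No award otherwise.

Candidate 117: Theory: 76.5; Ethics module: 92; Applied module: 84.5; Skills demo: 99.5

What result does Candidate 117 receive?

Ethics module (92) > Applied module (84.5), so Applied module counts as 92.
Weighted total:
  Theory 76.5 × 0.2 = 15.3
  Ethics module 92 × 0.12 = 11.04
  Applied module 92 × 0.6 = 55.2
  Skills demo 99.5 × 0.08 = 7.96
Sum = 89.5
89.5 ≥ 89 → Gold

Gold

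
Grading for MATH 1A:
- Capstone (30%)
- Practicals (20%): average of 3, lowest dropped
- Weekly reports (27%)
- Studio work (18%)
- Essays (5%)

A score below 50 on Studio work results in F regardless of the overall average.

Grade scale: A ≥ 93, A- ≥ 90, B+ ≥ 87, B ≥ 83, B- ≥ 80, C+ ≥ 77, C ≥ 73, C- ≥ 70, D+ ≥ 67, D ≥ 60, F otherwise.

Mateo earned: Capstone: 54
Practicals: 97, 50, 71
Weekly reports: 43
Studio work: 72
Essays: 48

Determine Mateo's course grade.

Practicals: drop 50 → average of remaining 2 = 168/2 = 84
Studio work score 72 ≥ 50: minimum met.
Weighted total:
  Capstone 54 × 0.3 = 16.2
  Practicals 84 × 0.2 = 16.8
  Weekly reports 43 × 0.27 = 11.61
  Studio work 72 × 0.18 = 12.96
  Essays 48 × 0.05 = 2.4
Sum = 59.97
59.97 < 60 → F

F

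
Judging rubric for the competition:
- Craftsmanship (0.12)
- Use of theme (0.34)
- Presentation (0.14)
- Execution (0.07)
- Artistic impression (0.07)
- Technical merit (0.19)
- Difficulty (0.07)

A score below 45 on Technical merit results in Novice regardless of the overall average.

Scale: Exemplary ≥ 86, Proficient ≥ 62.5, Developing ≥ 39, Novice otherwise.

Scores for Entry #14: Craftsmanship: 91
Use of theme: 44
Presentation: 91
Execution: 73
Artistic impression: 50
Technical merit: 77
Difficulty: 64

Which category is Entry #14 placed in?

Proficient

Technical merit score 77 ≥ 45: minimum met.
Weighted total:
  Craftsmanship 91 × 0.12 = 10.92
  Use of theme 44 × 0.34 = 14.96
  Presentation 91 × 0.14 = 12.74
  Execution 73 × 0.07 = 5.11
  Artistic impression 50 × 0.07 = 3.5
  Technical merit 77 × 0.19 = 14.63
  Difficulty 64 × 0.07 = 4.48
Sum = 66.34
66.34 is ≥ 62.5 and < 86 → Proficient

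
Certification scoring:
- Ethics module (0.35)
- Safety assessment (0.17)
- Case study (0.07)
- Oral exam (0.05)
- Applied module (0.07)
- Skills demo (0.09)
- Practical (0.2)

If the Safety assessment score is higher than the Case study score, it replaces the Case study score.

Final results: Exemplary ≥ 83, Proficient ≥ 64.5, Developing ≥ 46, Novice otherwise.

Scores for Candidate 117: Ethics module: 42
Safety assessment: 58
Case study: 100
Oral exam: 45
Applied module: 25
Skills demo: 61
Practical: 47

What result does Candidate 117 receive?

Developing

Safety assessment (58) ≤ Case study (100), so Case study stays at 100.
Weighted total:
  Ethics module 42 × 0.35 = 14.7
  Safety assessment 58 × 0.17 = 9.86
  Case study 100 × 0.07 = 7
  Oral exam 45 × 0.05 = 2.25
  Applied module 25 × 0.07 = 1.75
  Skills demo 61 × 0.09 = 5.49
  Practical 47 × 0.2 = 9.4
Sum = 50.45
50.45 is ≥ 46 and < 64.5 → Developing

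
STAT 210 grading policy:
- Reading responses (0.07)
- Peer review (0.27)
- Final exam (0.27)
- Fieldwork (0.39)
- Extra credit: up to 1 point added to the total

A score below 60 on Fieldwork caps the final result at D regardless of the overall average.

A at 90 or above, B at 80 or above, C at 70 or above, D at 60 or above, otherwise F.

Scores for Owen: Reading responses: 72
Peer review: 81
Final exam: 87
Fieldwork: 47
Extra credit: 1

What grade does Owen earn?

D

Fieldwork score 47 < 60: minimum not met.
Weighted total:
  Reading responses 72 × 0.07 = 5.04
  Peer review 81 × 0.27 = 21.87
  Final exam 87 × 0.27 = 23.49
  Fieldwork 47 × 0.39 = 18.33
Sum = 68.73
Extra credit: 68.73 + 1 = 69.73
69.73 would be D; cap at D applies → D.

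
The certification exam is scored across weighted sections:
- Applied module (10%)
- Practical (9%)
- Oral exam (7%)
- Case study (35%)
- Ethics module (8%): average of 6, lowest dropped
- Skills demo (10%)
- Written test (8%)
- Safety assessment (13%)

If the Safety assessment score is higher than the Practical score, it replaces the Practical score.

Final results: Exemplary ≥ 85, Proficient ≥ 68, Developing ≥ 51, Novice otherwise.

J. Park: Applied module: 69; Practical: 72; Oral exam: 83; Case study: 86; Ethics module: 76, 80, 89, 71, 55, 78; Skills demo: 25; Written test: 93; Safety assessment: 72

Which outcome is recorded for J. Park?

Proficient

Ethics module: drop 55 → average of remaining 5 = 394/5 = 78.8
Safety assessment (72) ≤ Practical (72), so Practical stays at 72.
Weighted total:
  Applied module 69 × 0.1 = 6.9
  Practical 72 × 0.09 = 6.48
  Oral exam 83 × 0.07 = 5.81
  Case study 86 × 0.35 = 30.1
  Ethics module 78.8 × 0.08 = 6.304
  Skills demo 25 × 0.1 = 2.5
  Written test 93 × 0.08 = 7.44
  Safety assessment 72 × 0.13 = 9.36
Sum = 74.894
74.894 is ≥ 68 and < 85 → Proficient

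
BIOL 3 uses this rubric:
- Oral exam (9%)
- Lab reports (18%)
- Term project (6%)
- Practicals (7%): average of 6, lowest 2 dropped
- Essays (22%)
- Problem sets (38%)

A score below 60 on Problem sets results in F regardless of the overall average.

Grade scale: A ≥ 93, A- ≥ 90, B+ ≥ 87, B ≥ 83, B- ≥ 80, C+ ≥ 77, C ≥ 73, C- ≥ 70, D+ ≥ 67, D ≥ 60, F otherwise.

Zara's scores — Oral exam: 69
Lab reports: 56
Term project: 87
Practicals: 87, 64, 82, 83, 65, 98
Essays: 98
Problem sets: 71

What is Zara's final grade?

Practicals: drop 64, 65 → average of remaining 4 = 350/4 = 87.5
Problem sets score 71 ≥ 60: minimum met.
Weighted total:
  Oral exam 69 × 0.09 = 6.21
  Lab reports 56 × 0.18 = 10.08
  Term project 87 × 0.06 = 5.22
  Practicals 87.5 × 0.07 = 6.125
  Essays 98 × 0.22 = 21.56
  Problem sets 71 × 0.38 = 26.98
Sum = 76.175
76.175 is ≥ 73 and < 77 → C

C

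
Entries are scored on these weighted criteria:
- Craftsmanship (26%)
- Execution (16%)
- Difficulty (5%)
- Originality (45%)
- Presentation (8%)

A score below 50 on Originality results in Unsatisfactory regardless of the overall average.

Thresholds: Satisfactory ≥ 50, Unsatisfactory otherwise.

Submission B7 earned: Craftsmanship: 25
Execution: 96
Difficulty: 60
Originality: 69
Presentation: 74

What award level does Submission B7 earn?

Satisfactory

Originality score 69 ≥ 50: minimum met.
Weighted total:
  Craftsmanship 25 × 0.26 = 6.5
  Execution 96 × 0.16 = 15.36
  Difficulty 60 × 0.05 = 3
  Originality 69 × 0.45 = 31.05
  Presentation 74 × 0.08 = 5.92
Sum = 61.83
61.83 ≥ 50 → Satisfactory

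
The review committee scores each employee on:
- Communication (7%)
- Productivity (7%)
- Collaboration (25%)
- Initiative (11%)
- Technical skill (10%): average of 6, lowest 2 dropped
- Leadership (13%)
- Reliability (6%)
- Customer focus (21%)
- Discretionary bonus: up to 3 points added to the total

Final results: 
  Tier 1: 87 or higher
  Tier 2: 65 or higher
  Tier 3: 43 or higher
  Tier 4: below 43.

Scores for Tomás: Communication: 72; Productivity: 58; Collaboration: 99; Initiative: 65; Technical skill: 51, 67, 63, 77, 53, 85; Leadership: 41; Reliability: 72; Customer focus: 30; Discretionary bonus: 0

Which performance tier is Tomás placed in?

Technical skill: drop 51, 53 → average of remaining 4 = 292/4 = 73
Weighted total:
  Communication 72 × 0.07 = 5.04
  Productivity 58 × 0.07 = 4.06
  Collaboration 99 × 0.25 = 24.75
  Initiative 65 × 0.11 = 7.15
  Technical skill 73 × 0.1 = 7.3
  Leadership 41 × 0.13 = 5.33
  Reliability 72 × 0.06 = 4.32
  Customer focus 30 × 0.21 = 6.3
Sum = 64.25
Discretionary bonus: 64.25 + 0 = 64.25
64.25 is ≥ 43 and < 65 → Tier 3

Tier 3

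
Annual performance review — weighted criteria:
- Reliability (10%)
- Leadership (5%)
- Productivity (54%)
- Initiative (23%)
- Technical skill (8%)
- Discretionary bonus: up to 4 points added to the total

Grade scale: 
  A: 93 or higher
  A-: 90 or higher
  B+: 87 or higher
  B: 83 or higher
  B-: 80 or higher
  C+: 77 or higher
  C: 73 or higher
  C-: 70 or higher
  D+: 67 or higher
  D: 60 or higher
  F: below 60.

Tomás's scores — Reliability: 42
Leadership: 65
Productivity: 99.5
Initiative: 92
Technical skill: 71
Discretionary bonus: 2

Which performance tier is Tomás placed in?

A-

Weighted total:
  Reliability 42 × 0.1 = 4.2
  Leadership 65 × 0.05 = 3.25
  Productivity 99.5 × 0.54 = 53.73
  Initiative 92 × 0.23 = 21.16
  Technical skill 71 × 0.08 = 5.68
Sum = 88.02
Discretionary bonus: 88.02 + 2 = 90.02
90.02 is ≥ 90 and < 93 → A-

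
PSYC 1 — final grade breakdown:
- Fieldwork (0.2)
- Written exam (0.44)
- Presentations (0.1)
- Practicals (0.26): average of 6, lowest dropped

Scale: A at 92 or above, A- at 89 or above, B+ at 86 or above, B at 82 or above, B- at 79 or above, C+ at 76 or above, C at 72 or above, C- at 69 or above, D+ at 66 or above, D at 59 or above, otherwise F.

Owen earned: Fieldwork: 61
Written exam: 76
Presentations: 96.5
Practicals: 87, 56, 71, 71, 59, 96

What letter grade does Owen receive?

C

Practicals: drop 56 → average of remaining 5 = 384/5 = 76.8
Weighted total:
  Fieldwork 61 × 0.2 = 12.2
  Written exam 76 × 0.44 = 33.44
  Presentations 96.5 × 0.1 = 9.65
  Practicals 76.8 × 0.26 = 19.968
Sum = 75.258
75.258 is ≥ 72 and < 76 → C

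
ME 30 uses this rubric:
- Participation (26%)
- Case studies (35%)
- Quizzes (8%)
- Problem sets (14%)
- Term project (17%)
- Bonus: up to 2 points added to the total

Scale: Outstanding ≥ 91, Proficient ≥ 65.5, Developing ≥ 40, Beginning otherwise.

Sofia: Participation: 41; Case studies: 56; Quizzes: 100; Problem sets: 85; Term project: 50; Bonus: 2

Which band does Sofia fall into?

Weighted total:
  Participation 41 × 0.26 = 10.66
  Case studies 56 × 0.35 = 19.6
  Quizzes 100 × 0.08 = 8
  Problem sets 85 × 0.14 = 11.9
  Term project 50 × 0.17 = 8.5
Sum = 58.66
Bonus: 58.66 + 2 = 60.66
60.66 is ≥ 40 and < 65.5 → Developing

Developing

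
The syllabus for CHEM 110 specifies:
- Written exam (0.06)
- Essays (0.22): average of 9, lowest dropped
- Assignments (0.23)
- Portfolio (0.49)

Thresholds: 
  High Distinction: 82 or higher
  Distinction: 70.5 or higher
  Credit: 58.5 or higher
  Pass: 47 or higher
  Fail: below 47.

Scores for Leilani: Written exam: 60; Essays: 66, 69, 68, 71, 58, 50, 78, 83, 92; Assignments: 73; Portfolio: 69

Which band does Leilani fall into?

Essays: drop 50 → average of remaining 8 = 585/8 = 73.125
Weighted total:
  Written exam 60 × 0.06 = 3.6
  Essays 73.125 × 0.22 = 16.0875
  Assignments 73 × 0.23 = 16.79
  Portfolio 69 × 0.49 = 33.81
Sum = 70.2875
70.2875 is ≥ 58.5 and < 70.5 → Credit

Credit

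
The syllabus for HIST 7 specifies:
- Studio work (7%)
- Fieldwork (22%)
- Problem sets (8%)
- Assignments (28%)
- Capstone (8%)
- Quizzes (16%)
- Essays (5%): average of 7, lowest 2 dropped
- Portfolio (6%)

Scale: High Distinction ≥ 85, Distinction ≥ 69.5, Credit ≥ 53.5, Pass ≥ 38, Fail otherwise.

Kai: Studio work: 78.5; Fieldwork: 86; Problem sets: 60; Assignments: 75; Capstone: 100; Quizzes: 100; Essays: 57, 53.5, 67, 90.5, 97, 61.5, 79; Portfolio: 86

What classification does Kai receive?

Essays: drop 53.5, 57 → average of remaining 5 = 395/5 = 79
Weighted total:
  Studio work 78.5 × 0.07 = 5.495
  Fieldwork 86 × 0.22 = 18.92
  Problem sets 60 × 0.08 = 4.8
  Assignments 75 × 0.28 = 21
  Capstone 100 × 0.08 = 8
  Quizzes 100 × 0.16 = 16
  Essays 79 × 0.05 = 3.95
  Portfolio 86 × 0.06 = 5.16
Sum = 83.325
83.325 is ≥ 69.5 and < 85 → Distinction

Distinction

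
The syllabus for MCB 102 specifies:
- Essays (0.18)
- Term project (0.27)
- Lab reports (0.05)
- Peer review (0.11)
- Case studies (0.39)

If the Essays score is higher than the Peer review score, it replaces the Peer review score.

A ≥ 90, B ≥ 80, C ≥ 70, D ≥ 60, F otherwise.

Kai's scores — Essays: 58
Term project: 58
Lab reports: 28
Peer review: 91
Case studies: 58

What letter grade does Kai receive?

D

Essays (58) ≤ Peer review (91), so Peer review stays at 91.
Weighted total:
  Essays 58 × 0.18 = 10.44
  Term project 58 × 0.27 = 15.66
  Lab reports 28 × 0.05 = 1.4
  Peer review 91 × 0.11 = 10.01
  Case studies 58 × 0.39 = 22.62
Sum = 60.13
60.13 is ≥ 60 and < 70 → D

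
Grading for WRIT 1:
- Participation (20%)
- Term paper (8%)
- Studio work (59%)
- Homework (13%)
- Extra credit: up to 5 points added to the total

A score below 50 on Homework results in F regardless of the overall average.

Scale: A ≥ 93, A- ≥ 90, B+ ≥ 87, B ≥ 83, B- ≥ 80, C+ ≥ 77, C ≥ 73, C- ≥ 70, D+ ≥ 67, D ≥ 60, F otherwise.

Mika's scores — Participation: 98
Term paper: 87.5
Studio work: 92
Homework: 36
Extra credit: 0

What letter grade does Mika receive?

Homework score 36 < 50: minimum not met.
Weighted total:
  Participation 98 × 0.2 = 19.6
  Term paper 87.5 × 0.08 = 7
  Studio work 92 × 0.59 = 54.28
  Homework 36 × 0.13 = 4.68
Sum = 85.56
Extra credit: 85.56 + 0 = 85.56
Because the Homework minimum was not met, the result is F.

F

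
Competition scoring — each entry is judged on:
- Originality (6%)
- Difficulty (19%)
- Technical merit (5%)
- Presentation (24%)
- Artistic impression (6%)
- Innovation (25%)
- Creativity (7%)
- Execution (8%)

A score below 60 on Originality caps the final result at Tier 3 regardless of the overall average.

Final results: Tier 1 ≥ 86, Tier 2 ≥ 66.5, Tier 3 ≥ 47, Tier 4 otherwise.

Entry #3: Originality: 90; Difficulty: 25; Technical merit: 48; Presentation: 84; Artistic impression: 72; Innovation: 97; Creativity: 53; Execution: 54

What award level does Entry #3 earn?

Originality score 90 ≥ 60: minimum met.
Weighted total:
  Originality 90 × 0.06 = 5.4
  Difficulty 25 × 0.19 = 4.75
  Technical merit 48 × 0.05 = 2.4
  Presentation 84 × 0.24 = 20.16
  Artistic impression 72 × 0.06 = 4.32
  Innovation 97 × 0.25 = 24.25
  Creativity 53 × 0.07 = 3.71
  Execution 54 × 0.08 = 4.32
Sum = 69.31
69.31 is ≥ 66.5 and < 86 → Tier 2

Tier 2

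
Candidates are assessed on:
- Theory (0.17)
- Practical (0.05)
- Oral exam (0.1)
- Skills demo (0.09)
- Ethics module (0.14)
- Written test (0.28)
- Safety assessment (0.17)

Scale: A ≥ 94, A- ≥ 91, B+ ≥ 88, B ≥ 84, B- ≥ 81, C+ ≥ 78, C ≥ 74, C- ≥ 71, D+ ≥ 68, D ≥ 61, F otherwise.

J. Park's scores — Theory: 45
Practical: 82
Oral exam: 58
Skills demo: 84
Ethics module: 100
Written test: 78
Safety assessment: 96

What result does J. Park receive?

C

Weighted total:
  Theory 45 × 0.17 = 7.65
  Practical 82 × 0.05 = 4.1
  Oral exam 58 × 0.1 = 5.8
  Skills demo 84 × 0.09 = 7.56
  Ethics module 100 × 0.14 = 14
  Written test 78 × 0.28 = 21.84
  Safety assessment 96 × 0.17 = 16.32
Sum = 77.27
77.27 is ≥ 74 and < 78 → C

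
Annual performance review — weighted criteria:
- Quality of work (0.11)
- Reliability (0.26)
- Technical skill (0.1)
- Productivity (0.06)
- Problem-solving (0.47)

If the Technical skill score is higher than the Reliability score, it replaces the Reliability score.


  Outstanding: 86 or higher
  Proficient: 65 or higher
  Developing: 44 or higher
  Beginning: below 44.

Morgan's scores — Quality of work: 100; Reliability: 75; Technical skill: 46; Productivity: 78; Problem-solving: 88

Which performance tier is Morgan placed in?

Proficient

Technical skill (46) ≤ Reliability (75), so Reliability stays at 75.
Weighted total:
  Quality of work 100 × 0.11 = 11
  Reliability 75 × 0.26 = 19.5
  Technical skill 46 × 0.1 = 4.6
  Productivity 78 × 0.06 = 4.68
  Problem-solving 88 × 0.47 = 41.36
Sum = 81.14
81.14 is ≥ 65 and < 86 → Proficient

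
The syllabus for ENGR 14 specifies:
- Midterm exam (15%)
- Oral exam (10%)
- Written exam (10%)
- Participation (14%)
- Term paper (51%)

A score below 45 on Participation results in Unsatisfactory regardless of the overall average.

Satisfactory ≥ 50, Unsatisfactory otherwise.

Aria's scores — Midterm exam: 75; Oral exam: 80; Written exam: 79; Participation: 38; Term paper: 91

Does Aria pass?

Participation score 38 < 45: minimum not met.
Weighted total:
  Midterm exam 75 × 0.15 = 11.25
  Oral exam 80 × 0.1 = 8
  Written exam 79 × 0.1 = 7.9
  Participation 38 × 0.14 = 5.32
  Term paper 91 × 0.51 = 46.41
Sum = 78.88
Because the Participation minimum was not met, the result is Unsatisfactory.

Unsatisfactory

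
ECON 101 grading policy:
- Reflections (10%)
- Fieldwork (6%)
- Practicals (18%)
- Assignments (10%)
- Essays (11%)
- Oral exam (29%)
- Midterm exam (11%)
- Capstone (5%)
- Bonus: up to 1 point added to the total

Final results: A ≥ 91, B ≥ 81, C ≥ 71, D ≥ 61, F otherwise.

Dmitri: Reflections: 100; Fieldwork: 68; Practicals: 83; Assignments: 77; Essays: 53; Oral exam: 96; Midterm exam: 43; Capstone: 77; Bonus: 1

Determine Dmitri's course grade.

C

Weighted total:
  Reflections 100 × 0.1 = 10
  Fieldwork 68 × 0.06 = 4.08
  Practicals 83 × 0.18 = 14.94
  Assignments 77 × 0.1 = 7.7
  Essays 53 × 0.11 = 5.83
  Oral exam 96 × 0.29 = 27.84
  Midterm exam 43 × 0.11 = 4.73
  Capstone 77 × 0.05 = 3.85
Sum = 78.97
Bonus: 78.97 + 1 = 79.97
79.97 is ≥ 71 and < 81 → C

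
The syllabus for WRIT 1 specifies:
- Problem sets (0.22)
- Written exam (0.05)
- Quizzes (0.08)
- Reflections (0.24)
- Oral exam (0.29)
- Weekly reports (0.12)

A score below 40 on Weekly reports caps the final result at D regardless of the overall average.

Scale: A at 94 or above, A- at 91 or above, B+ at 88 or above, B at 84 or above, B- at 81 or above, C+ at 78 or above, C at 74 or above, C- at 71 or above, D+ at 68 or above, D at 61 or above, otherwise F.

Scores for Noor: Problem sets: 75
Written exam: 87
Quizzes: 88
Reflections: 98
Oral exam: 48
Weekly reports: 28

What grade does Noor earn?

D

Weekly reports score 28 < 40: minimum not met.
Weighted total:
  Problem sets 75 × 0.22 = 16.5
  Written exam 87 × 0.05 = 4.35
  Quizzes 88 × 0.08 = 7.04
  Reflections 98 × 0.24 = 23.52
  Oral exam 48 × 0.29 = 13.92
  Weekly reports 28 × 0.12 = 3.36
Sum = 68.69
68.69 would be D+; cap at D applies → D.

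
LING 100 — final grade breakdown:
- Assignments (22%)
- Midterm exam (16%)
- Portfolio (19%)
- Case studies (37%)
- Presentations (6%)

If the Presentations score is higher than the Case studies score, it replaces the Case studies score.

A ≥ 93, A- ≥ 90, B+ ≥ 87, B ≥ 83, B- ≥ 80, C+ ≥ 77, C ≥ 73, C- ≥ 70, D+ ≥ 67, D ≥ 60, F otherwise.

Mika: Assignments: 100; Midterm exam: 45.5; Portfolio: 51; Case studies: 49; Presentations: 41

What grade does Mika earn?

Presentations (41) ≤ Case studies (49), so Case studies stays at 49.
Weighted total:
  Assignments 100 × 0.22 = 22
  Midterm exam 45.5 × 0.16 = 7.28
  Portfolio 51 × 0.19 = 9.69
  Case studies 49 × 0.37 = 18.13
  Presentations 41 × 0.06 = 2.46
Sum = 59.56
59.56 < 60 → F

F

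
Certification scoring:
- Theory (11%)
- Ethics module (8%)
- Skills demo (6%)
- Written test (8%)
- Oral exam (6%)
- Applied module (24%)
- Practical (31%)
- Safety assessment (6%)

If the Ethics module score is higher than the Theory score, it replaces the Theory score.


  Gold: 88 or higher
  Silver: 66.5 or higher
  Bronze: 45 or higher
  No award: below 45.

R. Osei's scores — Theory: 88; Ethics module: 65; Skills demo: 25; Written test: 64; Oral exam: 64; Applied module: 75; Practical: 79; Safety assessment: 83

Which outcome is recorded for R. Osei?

Ethics module (65) ≤ Theory (88), so Theory stays at 88.
Weighted total:
  Theory 88 × 0.11 = 9.68
  Ethics module 65 × 0.08 = 5.2
  Skills demo 25 × 0.06 = 1.5
  Written test 64 × 0.08 = 5.12
  Oral exam 64 × 0.06 = 3.84
  Applied module 75 × 0.24 = 18
  Practical 79 × 0.31 = 24.49
  Safety assessment 83 × 0.06 = 4.98
Sum = 72.81
72.81 is ≥ 66.5 and < 88 → Silver

Silver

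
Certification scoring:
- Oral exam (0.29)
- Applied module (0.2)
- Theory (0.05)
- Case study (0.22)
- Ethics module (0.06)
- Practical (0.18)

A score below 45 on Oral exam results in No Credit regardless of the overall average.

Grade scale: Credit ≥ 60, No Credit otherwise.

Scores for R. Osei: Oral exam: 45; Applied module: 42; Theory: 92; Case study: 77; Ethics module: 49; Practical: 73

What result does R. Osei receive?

Oral exam score 45 ≥ 45: minimum met.
Weighted total:
  Oral exam 45 × 0.29 = 13.05
  Applied module 42 × 0.2 = 8.4
  Theory 92 × 0.05 = 4.6
  Case study 77 × 0.22 = 16.94
  Ethics module 49 × 0.06 = 2.94
  Practical 73 × 0.18 = 13.14
Sum = 59.07
59.07 < 60 → No Credit

No Credit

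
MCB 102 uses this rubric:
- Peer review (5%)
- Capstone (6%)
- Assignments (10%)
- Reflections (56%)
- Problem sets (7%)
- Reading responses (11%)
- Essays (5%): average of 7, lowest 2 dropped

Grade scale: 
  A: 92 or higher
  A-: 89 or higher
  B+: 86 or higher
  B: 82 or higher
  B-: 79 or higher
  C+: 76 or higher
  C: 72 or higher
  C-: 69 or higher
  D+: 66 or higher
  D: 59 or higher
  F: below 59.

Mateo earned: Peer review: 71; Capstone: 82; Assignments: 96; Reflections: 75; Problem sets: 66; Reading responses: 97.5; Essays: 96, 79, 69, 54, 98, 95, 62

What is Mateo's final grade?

B-

Essays: drop 54, 62 → average of remaining 5 = 437/5 = 87.4
Weighted total:
  Peer review 71 × 0.05 = 3.55
  Capstone 82 × 0.06 = 4.92
  Assignments 96 × 0.1 = 9.6
  Reflections 75 × 0.56 = 42
  Problem sets 66 × 0.07 = 4.62
  Reading responses 97.5 × 0.11 = 10.725
  Essays 87.4 × 0.05 = 4.37
Sum = 79.785
79.785 is ≥ 79 and < 82 → B-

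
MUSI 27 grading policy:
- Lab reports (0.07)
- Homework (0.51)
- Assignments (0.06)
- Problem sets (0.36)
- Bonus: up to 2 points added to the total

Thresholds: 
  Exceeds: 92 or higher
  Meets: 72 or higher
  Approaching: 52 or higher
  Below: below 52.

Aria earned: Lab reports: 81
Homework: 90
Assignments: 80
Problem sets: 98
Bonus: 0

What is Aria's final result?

Weighted total:
  Lab reports 81 × 0.07 = 5.67
  Homework 90 × 0.51 = 45.9
  Assignments 80 × 0.06 = 4.8
  Problem sets 98 × 0.36 = 35.28
Sum = 91.65
Bonus: 91.65 + 0 = 91.65
91.65 is ≥ 72 and < 92 → Meets

Meets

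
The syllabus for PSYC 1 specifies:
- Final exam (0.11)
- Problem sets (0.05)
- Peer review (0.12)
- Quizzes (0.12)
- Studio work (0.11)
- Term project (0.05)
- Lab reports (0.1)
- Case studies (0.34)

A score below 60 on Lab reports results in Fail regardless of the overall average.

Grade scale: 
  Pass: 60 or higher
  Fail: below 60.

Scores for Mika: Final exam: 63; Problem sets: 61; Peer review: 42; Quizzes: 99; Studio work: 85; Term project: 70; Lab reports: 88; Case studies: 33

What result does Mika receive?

Lab reports score 88 ≥ 60: minimum met.
Weighted total:
  Final exam 63 × 0.11 = 6.93
  Problem sets 61 × 0.05 = 3.05
  Peer review 42 × 0.12 = 5.04
  Quizzes 99 × 0.12 = 11.88
  Studio work 85 × 0.11 = 9.35
  Term project 70 × 0.05 = 3.5
  Lab reports 88 × 0.1 = 8.8
  Case studies 33 × 0.34 = 11.22
Sum = 59.77
59.77 < 60 → Fail

Fail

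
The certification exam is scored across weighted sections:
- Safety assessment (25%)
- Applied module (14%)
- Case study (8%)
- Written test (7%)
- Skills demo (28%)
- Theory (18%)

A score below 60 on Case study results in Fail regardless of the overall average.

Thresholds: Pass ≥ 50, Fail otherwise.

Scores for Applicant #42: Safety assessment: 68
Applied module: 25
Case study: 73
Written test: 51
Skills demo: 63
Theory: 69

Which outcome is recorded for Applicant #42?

Pass

Case study score 73 ≥ 60: minimum met.
Weighted total:
  Safety assessment 68 × 0.25 = 17
  Applied module 25 × 0.14 = 3.5
  Case study 73 × 0.08 = 5.84
  Written test 51 × 0.07 = 3.57
  Skills demo 63 × 0.28 = 17.64
  Theory 69 × 0.18 = 12.42
Sum = 59.97
59.97 ≥ 50 → Pass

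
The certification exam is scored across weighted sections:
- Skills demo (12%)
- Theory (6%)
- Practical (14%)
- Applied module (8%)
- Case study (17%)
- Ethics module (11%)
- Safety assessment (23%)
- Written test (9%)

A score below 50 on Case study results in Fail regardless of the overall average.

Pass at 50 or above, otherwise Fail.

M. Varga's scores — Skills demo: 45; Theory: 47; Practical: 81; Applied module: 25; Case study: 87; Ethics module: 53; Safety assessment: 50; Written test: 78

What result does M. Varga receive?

Pass

Case study score 87 ≥ 50: minimum met.
Weighted total:
  Skills demo 45 × 0.12 = 5.4
  Theory 47 × 0.06 = 2.82
  Practical 81 × 0.14 = 11.34
  Applied module 25 × 0.08 = 2
  Case study 87 × 0.17 = 14.79
  Ethics module 53 × 0.11 = 5.83
  Safety assessment 50 × 0.23 = 11.5
  Written test 78 × 0.09 = 7.02
Sum = 60.7
60.7 ≥ 50 → Pass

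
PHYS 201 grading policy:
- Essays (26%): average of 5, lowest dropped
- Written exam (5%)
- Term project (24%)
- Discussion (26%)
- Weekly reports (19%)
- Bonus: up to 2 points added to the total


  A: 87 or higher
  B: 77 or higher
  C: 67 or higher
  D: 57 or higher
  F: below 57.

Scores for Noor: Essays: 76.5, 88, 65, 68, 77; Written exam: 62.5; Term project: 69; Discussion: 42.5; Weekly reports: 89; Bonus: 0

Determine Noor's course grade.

Essays: drop 65 → average of remaining 4 = 309.5/4 = 77.375
Weighted total:
  Essays 77.375 × 0.26 = 20.1175
  Written exam 62.5 × 0.05 = 3.125
  Term project 69 × 0.24 = 16.56
  Discussion 42.5 × 0.26 = 11.05
  Weekly reports 89 × 0.19 = 16.91
Sum = 67.7625
Bonus: 67.7625 + 0 = 67.7625
67.7625 is ≥ 67 and < 77 → C

C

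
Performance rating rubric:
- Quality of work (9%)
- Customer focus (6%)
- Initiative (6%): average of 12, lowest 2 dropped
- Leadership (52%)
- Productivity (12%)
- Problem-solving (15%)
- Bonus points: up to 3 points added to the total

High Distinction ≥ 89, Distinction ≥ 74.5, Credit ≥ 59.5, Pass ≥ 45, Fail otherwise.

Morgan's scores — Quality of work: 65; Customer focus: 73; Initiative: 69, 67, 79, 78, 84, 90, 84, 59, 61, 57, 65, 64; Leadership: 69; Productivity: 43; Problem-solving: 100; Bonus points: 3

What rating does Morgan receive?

Credit

Initiative: drop 57, 59 → average of remaining 10 = 741/10 = 74.1
Weighted total:
  Quality of work 65 × 0.09 = 5.85
  Customer focus 73 × 0.06 = 4.38
  Initiative 74.1 × 0.06 = 4.446
  Leadership 69 × 0.52 = 35.88
  Productivity 43 × 0.12 = 5.16
  Problem-solving 100 × 0.15 = 15
Sum = 70.716
Bonus points: 70.716 + 3 = 73.716
73.716 is ≥ 59.5 and < 74.5 → Credit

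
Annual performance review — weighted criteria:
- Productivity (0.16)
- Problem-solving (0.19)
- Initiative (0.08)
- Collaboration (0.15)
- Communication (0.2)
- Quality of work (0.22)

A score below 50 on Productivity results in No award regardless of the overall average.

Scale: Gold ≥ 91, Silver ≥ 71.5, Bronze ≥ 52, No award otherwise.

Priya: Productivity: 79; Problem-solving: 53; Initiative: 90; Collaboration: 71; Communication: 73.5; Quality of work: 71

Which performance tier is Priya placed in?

Bronze

Productivity score 79 ≥ 50: minimum met.
Weighted total:
  Productivity 79 × 0.16 = 12.64
  Problem-solving 53 × 0.19 = 10.07
  Initiative 90 × 0.08 = 7.2
  Collaboration 71 × 0.15 = 10.65
  Communication 73.5 × 0.2 = 14.7
  Quality of work 71 × 0.22 = 15.62
Sum = 70.88
70.88 is ≥ 52 and < 71.5 → Bronze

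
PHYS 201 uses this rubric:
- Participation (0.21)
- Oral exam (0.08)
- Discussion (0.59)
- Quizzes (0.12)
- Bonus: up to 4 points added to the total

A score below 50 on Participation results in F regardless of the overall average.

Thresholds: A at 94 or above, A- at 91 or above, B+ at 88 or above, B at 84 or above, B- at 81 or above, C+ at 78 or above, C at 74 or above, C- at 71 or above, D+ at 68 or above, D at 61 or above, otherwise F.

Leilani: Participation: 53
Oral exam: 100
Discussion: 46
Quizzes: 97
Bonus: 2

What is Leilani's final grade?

Participation score 53 ≥ 50: minimum met.
Weighted total:
  Participation 53 × 0.21 = 11.13
  Oral exam 100 × 0.08 = 8
  Discussion 46 × 0.59 = 27.14
  Quizzes 97 × 0.12 = 11.64
Sum = 57.91
Bonus: 57.91 + 2 = 59.91
59.91 < 61 → F

F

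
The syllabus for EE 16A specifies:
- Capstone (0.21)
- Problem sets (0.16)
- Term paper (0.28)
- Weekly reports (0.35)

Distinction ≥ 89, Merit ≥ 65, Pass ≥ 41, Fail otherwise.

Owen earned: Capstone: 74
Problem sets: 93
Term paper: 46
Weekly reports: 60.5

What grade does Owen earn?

Pass

Weighted total:
  Capstone 74 × 0.21 = 15.54
  Problem sets 93 × 0.16 = 14.88
  Term paper 46 × 0.28 = 12.88
  Weekly reports 60.5 × 0.35 = 21.175
Sum = 64.475
64.475 is ≥ 41 and < 65 → Pass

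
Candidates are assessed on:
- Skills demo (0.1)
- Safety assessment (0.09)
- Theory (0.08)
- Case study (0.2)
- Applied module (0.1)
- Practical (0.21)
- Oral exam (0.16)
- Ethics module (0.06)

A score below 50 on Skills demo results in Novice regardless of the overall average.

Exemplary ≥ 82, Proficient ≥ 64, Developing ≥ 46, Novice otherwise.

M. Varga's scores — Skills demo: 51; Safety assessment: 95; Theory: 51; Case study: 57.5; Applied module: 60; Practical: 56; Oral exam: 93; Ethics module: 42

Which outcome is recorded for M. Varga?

Proficient

Skills demo score 51 ≥ 50: minimum met.
Weighted total:
  Skills demo 51 × 0.1 = 5.1
  Safety assessment 95 × 0.09 = 8.55
  Theory 51 × 0.08 = 4.08
  Case study 57.5 × 0.2 = 11.5
  Applied module 60 × 0.1 = 6
  Practical 56 × 0.21 = 11.76
  Oral exam 93 × 0.16 = 14.88
  Ethics module 42 × 0.06 = 2.52
Sum = 64.39
64.39 is ≥ 64 and < 82 → Proficient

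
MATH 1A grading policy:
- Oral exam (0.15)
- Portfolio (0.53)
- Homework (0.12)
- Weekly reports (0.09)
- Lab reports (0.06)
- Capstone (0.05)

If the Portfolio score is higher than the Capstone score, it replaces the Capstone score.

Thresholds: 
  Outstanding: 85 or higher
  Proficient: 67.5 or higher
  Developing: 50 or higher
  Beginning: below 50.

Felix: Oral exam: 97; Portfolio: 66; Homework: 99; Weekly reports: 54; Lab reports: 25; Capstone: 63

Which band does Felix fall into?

Portfolio (66) > Capstone (63), so Capstone counts as 66.
Weighted total:
  Oral exam 97 × 0.15 = 14.55
  Portfolio 66 × 0.53 = 34.98
  Homework 99 × 0.12 = 11.88
  Weekly reports 54 × 0.09 = 4.86
  Lab reports 25 × 0.06 = 1.5
  Capstone 66 × 0.05 = 3.3
Sum = 71.07
71.07 is ≥ 67.5 and < 85 → Proficient

Proficient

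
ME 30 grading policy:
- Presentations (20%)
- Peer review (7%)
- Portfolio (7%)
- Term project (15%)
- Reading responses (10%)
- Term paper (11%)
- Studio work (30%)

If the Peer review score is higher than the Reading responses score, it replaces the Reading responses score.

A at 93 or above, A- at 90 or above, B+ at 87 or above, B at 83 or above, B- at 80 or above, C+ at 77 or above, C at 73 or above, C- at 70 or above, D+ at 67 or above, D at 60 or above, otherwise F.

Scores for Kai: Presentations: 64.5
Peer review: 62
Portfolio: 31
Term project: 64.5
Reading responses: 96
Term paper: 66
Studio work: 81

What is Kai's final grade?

Peer review (62) ≤ Reading responses (96), so Reading responses stays at 96.
Weighted total:
  Presentations 64.5 × 0.2 = 12.9
  Peer review 62 × 0.07 = 4.34
  Portfolio 31 × 0.07 = 2.17
  Term project 64.5 × 0.15 = 9.675
  Reading responses 96 × 0.1 = 9.6
  Term paper 66 × 0.11 = 7.26
  Studio work 81 × 0.3 = 24.3
Sum = 70.245
70.245 is ≥ 70 and < 73 → C-

C-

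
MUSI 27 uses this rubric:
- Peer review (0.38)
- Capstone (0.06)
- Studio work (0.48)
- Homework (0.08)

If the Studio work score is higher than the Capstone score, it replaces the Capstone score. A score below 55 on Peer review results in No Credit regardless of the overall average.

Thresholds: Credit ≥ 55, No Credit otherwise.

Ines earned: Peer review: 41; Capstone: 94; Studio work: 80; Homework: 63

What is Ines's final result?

Studio work (80) ≤ Capstone (94), so Capstone stays at 94.
Peer review score 41 < 55: minimum not met.
Weighted total:
  Peer review 41 × 0.38 = 15.58
  Capstone 94 × 0.06 = 5.64
  Studio work 80 × 0.48 = 38.4
  Homework 63 × 0.08 = 5.04
Sum = 64.66
Because the Peer review minimum was not met, the result is No Credit.

No Credit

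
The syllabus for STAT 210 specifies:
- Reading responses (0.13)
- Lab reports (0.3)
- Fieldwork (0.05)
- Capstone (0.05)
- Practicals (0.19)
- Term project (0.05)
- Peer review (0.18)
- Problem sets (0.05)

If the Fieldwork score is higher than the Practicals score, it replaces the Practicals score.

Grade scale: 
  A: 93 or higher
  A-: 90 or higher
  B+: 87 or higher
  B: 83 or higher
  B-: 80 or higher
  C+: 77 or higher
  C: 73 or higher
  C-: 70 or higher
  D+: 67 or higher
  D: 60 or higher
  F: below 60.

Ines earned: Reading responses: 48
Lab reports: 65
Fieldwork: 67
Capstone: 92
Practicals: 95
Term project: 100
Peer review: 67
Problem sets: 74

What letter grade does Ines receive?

C-

Fieldwork (67) ≤ Practicals (95), so Practicals stays at 95.
Weighted total:
  Reading responses 48 × 0.13 = 6.24
  Lab reports 65 × 0.3 = 19.5
  Fieldwork 67 × 0.05 = 3.35
  Capstone 92 × 0.05 = 4.6
  Practicals 95 × 0.19 = 18.05
  Term project 100 × 0.05 = 5
  Peer review 67 × 0.18 = 12.06
  Problem sets 74 × 0.05 = 3.7
Sum = 72.5
72.5 is ≥ 70 and < 73 → C-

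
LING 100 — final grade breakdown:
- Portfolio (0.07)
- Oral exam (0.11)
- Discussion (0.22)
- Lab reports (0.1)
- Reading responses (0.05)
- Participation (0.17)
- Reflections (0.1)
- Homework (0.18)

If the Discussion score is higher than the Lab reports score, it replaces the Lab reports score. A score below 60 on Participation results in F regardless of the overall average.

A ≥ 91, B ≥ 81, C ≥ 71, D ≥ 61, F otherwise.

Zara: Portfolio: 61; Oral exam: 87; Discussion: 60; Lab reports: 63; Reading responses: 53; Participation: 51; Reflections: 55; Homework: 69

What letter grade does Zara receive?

F

Discussion (60) ≤ Lab reports (63), so Lab reports stays at 63.
Participation score 51 < 60: minimum not met.
Weighted total:
  Portfolio 61 × 0.07 = 4.27
  Oral exam 87 × 0.11 = 9.57
  Discussion 60 × 0.22 = 13.2
  Lab reports 63 × 0.1 = 6.3
  Reading responses 53 × 0.05 = 2.65
  Participation 51 × 0.17 = 8.67
  Reflections 55 × 0.1 = 5.5
  Homework 69 × 0.18 = 12.42
Sum = 62.58
Because the Participation minimum was not met, the result is F.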